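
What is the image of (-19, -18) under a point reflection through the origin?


Reflection through origin: (x, y) -> (-x, -y)
(-19, -18) -> (19, 18)

(19, 18)


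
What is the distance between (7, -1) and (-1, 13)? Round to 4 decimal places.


d = sqrt((-1-7)^2 + (13--1)^2) = 16.1245

16.1245


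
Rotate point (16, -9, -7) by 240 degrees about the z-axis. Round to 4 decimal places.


x' = 16*cos(240) - -9*sin(240) = -15.7942
y' = 16*sin(240) + -9*cos(240) = -9.3564
z' = -7

(-15.7942, -9.3564, -7)


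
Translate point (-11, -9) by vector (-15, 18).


Translation: (x+dx, y+dy) = (-11+-15, -9+18) = (-26, 9)

(-26, 9)


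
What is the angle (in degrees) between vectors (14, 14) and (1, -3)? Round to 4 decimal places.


dot = 14*1 + 14*-3 = -28
|u| = 19.799, |v| = 3.1623
cos(angle) = -0.4472
angle = 116.5651 degrees

116.5651 degrees


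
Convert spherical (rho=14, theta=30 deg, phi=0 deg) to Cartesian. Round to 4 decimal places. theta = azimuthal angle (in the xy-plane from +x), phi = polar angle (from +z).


x = 14 * sin(0) * cos(30) = 0
y = 14 * sin(0) * sin(30) = 0
z = 14 * cos(0) = 14

(0, 0, 14)


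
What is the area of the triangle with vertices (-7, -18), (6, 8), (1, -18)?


Area = |x1(y2-y3) + x2(y3-y1) + x3(y1-y2)| / 2
= |-7*(8--18) + 6*(-18--18) + 1*(-18-8)| / 2
= 104

104


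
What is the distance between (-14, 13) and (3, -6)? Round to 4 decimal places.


d = sqrt((3--14)^2 + (-6-13)^2) = 25.4951

25.4951


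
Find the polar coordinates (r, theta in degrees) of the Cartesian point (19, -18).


r = sqrt(19^2 + (-18)^2) = 26.1725
theta = atan2(-18, 19) = 316.5482 degrees

r = 26.1725, theta = 316.5482 degrees


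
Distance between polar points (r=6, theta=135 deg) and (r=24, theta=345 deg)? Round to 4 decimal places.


d = sqrt(r1^2 + r2^2 - 2*r1*r2*cos(t2-t1))
d = sqrt(6^2 + 24^2 - 2*6*24*cos(345-135)) = 29.3499

29.3499


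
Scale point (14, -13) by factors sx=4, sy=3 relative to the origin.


Scaling: (x*sx, y*sy) = (14*4, -13*3) = (56, -39)

(56, -39)


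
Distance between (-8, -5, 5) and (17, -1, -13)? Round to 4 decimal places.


d = sqrt((17--8)^2 + (-1--5)^2 + (-13-5)^2) = 31.0644

31.0644


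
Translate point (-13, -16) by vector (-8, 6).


Translation: (x+dx, y+dy) = (-13+-8, -16+6) = (-21, -10)

(-21, -10)


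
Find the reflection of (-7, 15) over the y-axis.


Reflection across y-axis: (x, y) -> (-x, y)
(-7, 15) -> (7, 15)

(7, 15)


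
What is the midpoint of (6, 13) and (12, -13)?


Midpoint = ((6+12)/2, (13+-13)/2) = (9, 0)

(9, 0)


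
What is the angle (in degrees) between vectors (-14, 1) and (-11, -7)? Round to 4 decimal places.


dot = -14*-11 + 1*-7 = 147
|u| = 14.0357, |v| = 13.0384
cos(angle) = 0.8033
angle = 36.5568 degrees

36.5568 degrees


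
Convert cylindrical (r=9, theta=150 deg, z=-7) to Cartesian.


x = 9 * cos(150) = -7.7942
y = 9 * sin(150) = 4.5
z = -7

(-7.7942, 4.5, -7)


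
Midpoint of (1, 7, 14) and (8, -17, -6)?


Midpoint = ((1+8)/2, (7+-17)/2, (14+-6)/2) = (4.5, -5, 4)

(4.5, -5, 4)


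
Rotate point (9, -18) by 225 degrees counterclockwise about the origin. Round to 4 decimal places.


x' = 9*cos(225) - -18*sin(225) = -19.0919
y' = 9*sin(225) + -18*cos(225) = 6.364

(-19.0919, 6.364)


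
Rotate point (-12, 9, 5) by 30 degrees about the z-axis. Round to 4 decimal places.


x' = -12*cos(30) - 9*sin(30) = -14.8923
y' = -12*sin(30) + 9*cos(30) = 1.7942
z' = 5

(-14.8923, 1.7942, 5)


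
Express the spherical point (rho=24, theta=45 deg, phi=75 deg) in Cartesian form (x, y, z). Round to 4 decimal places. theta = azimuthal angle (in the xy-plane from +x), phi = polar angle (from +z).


x = 24 * sin(75) * cos(45) = 16.3923
y = 24 * sin(75) * sin(45) = 16.3923
z = 24 * cos(75) = 6.2117

(16.3923, 16.3923, 6.2117)


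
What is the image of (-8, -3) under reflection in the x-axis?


Reflection across x-axis: (x, y) -> (x, -y)
(-8, -3) -> (-8, 3)

(-8, 3)


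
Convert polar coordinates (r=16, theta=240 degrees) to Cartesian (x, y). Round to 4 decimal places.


x = 16 * cos(240) = -8
y = 16 * sin(240) = -13.8564

(-8, -13.8564)


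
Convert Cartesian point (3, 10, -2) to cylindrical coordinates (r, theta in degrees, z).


r = sqrt(3^2 + 10^2) = 10.4403
theta = atan2(10, 3) = 73.3008 deg
z = -2

r = 10.4403, theta = 73.3008 deg, z = -2


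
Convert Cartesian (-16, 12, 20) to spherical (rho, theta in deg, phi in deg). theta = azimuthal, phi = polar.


rho = sqrt((-16)^2 + 12^2 + 20^2) = 28.2843
theta = atan2(12, -16) = 143.1301 deg
phi = acos(20/28.2843) = 45 deg

rho = 28.2843, theta = 143.1301 deg, phi = 45 deg


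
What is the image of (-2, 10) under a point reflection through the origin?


Reflection through origin: (x, y) -> (-x, -y)
(-2, 10) -> (2, -10)

(2, -10)


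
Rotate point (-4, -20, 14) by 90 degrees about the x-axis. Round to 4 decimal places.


x' = -4
y' = -20*cos(90) - 14*sin(90) = -14
z' = -20*sin(90) + 14*cos(90) = -20

(-4, -14, -20)


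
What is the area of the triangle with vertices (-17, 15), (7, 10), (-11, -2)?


Area = |x1(y2-y3) + x2(y3-y1) + x3(y1-y2)| / 2
= |-17*(10--2) + 7*(-2-15) + -11*(15-10)| / 2
= 189

189


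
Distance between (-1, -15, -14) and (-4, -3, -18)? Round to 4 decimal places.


d = sqrt((-4--1)^2 + (-3--15)^2 + (-18--14)^2) = 13

13


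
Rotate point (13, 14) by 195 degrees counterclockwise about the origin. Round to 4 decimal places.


x' = 13*cos(195) - 14*sin(195) = -8.9336
y' = 13*sin(195) + 14*cos(195) = -16.8876

(-8.9336, -16.8876)


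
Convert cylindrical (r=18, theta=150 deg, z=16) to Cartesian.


x = 18 * cos(150) = -15.5885
y = 18 * sin(150) = 9
z = 16

(-15.5885, 9, 16)


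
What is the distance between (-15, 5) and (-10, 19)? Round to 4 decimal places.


d = sqrt((-10--15)^2 + (19-5)^2) = 14.8661

14.8661


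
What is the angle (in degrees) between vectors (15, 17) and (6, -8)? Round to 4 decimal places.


dot = 15*6 + 17*-8 = -46
|u| = 22.6716, |v| = 10
cos(angle) = -0.2029
angle = 101.7064 degrees

101.7064 degrees


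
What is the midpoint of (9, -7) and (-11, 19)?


Midpoint = ((9+-11)/2, (-7+19)/2) = (-1, 6)

(-1, 6)


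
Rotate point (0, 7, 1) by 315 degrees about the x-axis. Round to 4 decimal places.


x' = 0
y' = 7*cos(315) - 1*sin(315) = 5.6569
z' = 7*sin(315) + 1*cos(315) = -4.2426

(0, 5.6569, -4.2426)


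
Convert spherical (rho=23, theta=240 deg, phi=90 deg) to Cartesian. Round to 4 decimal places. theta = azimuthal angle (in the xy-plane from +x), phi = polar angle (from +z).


x = 23 * sin(90) * cos(240) = -11.5
y = 23 * sin(90) * sin(240) = -19.9186
z = 23 * cos(90) = 0

(-11.5, -19.9186, 0)


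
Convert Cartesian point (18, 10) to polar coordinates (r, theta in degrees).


r = sqrt(18^2 + 10^2) = 20.5913
theta = atan2(10, 18) = 29.0546 degrees

r = 20.5913, theta = 29.0546 degrees


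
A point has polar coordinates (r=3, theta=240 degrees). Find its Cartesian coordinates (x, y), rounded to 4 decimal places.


x = 3 * cos(240) = -1.5
y = 3 * sin(240) = -2.5981

(-1.5, -2.5981)


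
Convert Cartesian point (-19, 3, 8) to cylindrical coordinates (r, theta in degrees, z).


r = sqrt((-19)^2 + 3^2) = 19.2354
theta = atan2(3, -19) = 171.0274 deg
z = 8

r = 19.2354, theta = 171.0274 deg, z = 8


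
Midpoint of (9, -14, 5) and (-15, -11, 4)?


Midpoint = ((9+-15)/2, (-14+-11)/2, (5+4)/2) = (-3, -12.5, 4.5)

(-3, -12.5, 4.5)


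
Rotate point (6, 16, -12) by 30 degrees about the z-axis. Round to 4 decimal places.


x' = 6*cos(30) - 16*sin(30) = -2.8038
y' = 6*sin(30) + 16*cos(30) = 16.8564
z' = -12

(-2.8038, 16.8564, -12)


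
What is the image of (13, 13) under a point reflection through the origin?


Reflection through origin: (x, y) -> (-x, -y)
(13, 13) -> (-13, -13)

(-13, -13)


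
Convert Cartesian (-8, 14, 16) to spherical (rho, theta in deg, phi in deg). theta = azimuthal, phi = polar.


rho = sqrt((-8)^2 + 14^2 + 16^2) = 22.7156
theta = atan2(14, -8) = 119.7449 deg
phi = acos(16/22.7156) = 45.2221 deg

rho = 22.7156, theta = 119.7449 deg, phi = 45.2221 deg


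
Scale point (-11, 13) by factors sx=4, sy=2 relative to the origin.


Scaling: (x*sx, y*sy) = (-11*4, 13*2) = (-44, 26)

(-44, 26)


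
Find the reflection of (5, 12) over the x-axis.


Reflection across x-axis: (x, y) -> (x, -y)
(5, 12) -> (5, -12)

(5, -12)


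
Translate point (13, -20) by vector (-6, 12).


Translation: (x+dx, y+dy) = (13+-6, -20+12) = (7, -8)

(7, -8)


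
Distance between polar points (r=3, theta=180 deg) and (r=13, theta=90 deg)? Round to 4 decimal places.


d = sqrt(r1^2 + r2^2 - 2*r1*r2*cos(t2-t1))
d = sqrt(3^2 + 13^2 - 2*3*13*cos(90-180)) = 13.3417

13.3417


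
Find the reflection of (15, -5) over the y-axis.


Reflection across y-axis: (x, y) -> (-x, y)
(15, -5) -> (-15, -5)

(-15, -5)


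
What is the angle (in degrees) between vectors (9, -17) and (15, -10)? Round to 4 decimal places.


dot = 9*15 + -17*-10 = 305
|u| = 19.2354, |v| = 18.0278
cos(angle) = 0.8795
angle = 28.4127 degrees

28.4127 degrees


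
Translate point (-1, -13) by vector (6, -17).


Translation: (x+dx, y+dy) = (-1+6, -13+-17) = (5, -30)

(5, -30)


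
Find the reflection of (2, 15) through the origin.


Reflection through origin: (x, y) -> (-x, -y)
(2, 15) -> (-2, -15)

(-2, -15)


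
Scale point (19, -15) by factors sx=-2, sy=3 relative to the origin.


Scaling: (x*sx, y*sy) = (19*-2, -15*3) = (-38, -45)

(-38, -45)


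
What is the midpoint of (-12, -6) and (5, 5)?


Midpoint = ((-12+5)/2, (-6+5)/2) = (-3.5, -0.5)

(-3.5, -0.5)


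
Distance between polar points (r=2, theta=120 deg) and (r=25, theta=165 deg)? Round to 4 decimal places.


d = sqrt(r1^2 + r2^2 - 2*r1*r2*cos(t2-t1))
d = sqrt(2^2 + 25^2 - 2*2*25*cos(165-120)) = 23.6281

23.6281


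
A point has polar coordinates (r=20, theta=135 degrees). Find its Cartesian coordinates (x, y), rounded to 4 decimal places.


x = 20 * cos(135) = -14.1421
y = 20 * sin(135) = 14.1421

(-14.1421, 14.1421)


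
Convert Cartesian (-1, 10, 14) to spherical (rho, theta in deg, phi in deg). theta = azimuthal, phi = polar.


rho = sqrt((-1)^2 + 10^2 + 14^2) = 17.2337
theta = atan2(10, -1) = 95.7106 deg
phi = acos(14/17.2337) = 35.6726 deg

rho = 17.2337, theta = 95.7106 deg, phi = 35.6726 deg


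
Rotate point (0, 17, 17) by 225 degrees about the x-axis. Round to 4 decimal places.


x' = 0
y' = 17*cos(225) - 17*sin(225) = 0
z' = 17*sin(225) + 17*cos(225) = -24.0416

(0, 0, -24.0416)


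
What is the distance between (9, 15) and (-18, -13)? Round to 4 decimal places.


d = sqrt((-18-9)^2 + (-13-15)^2) = 38.8973

38.8973


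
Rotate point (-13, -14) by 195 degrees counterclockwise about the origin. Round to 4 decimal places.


x' = -13*cos(195) - -14*sin(195) = 8.9336
y' = -13*sin(195) + -14*cos(195) = 16.8876

(8.9336, 16.8876)


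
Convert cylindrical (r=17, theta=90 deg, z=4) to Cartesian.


x = 17 * cos(90) = 0
y = 17 * sin(90) = 17
z = 4

(0, 17, 4)


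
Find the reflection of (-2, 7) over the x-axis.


Reflection across x-axis: (x, y) -> (x, -y)
(-2, 7) -> (-2, -7)

(-2, -7)


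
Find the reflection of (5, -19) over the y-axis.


Reflection across y-axis: (x, y) -> (-x, y)
(5, -19) -> (-5, -19)

(-5, -19)


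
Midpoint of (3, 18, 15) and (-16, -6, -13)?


Midpoint = ((3+-16)/2, (18+-6)/2, (15+-13)/2) = (-6.5, 6, 1)

(-6.5, 6, 1)


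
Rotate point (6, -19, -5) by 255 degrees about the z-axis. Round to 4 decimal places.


x' = 6*cos(255) - -19*sin(255) = -19.9055
y' = 6*sin(255) + -19*cos(255) = -0.878
z' = -5

(-19.9055, -0.878, -5)


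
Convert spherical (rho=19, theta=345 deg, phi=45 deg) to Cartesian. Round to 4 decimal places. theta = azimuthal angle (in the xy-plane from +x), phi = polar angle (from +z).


x = 19 * sin(45) * cos(345) = 12.9772
y = 19 * sin(45) * sin(345) = -3.4772
z = 19 * cos(45) = 13.435

(12.9772, -3.4772, 13.435)


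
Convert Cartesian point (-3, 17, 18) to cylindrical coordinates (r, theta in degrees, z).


r = sqrt((-3)^2 + 17^2) = 17.2627
theta = atan2(17, -3) = 100.008 deg
z = 18

r = 17.2627, theta = 100.008 deg, z = 18


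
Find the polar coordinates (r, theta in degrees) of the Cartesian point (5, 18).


r = sqrt(5^2 + 18^2) = 18.6815
theta = atan2(18, 5) = 74.4759 degrees

r = 18.6815, theta = 74.4759 degrees


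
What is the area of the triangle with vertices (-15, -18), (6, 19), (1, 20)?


Area = |x1(y2-y3) + x2(y3-y1) + x3(y1-y2)| / 2
= |-15*(19-20) + 6*(20--18) + 1*(-18-19)| / 2
= 103

103


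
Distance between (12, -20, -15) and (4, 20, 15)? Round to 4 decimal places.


d = sqrt((4-12)^2 + (20--20)^2 + (15--15)^2) = 50.636

50.636


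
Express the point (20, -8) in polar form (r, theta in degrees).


r = sqrt(20^2 + (-8)^2) = 21.5407
theta = atan2(-8, 20) = 338.1986 degrees

r = 21.5407, theta = 338.1986 degrees


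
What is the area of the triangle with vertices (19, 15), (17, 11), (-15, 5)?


Area = |x1(y2-y3) + x2(y3-y1) + x3(y1-y2)| / 2
= |19*(11-5) + 17*(5-15) + -15*(15-11)| / 2
= 58

58


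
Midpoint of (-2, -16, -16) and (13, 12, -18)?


Midpoint = ((-2+13)/2, (-16+12)/2, (-16+-18)/2) = (5.5, -2, -17)

(5.5, -2, -17)


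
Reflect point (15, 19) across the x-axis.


Reflection across x-axis: (x, y) -> (x, -y)
(15, 19) -> (15, -19)

(15, -19)


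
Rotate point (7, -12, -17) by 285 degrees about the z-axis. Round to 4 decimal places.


x' = 7*cos(285) - -12*sin(285) = -9.7794
y' = 7*sin(285) + -12*cos(285) = -9.8673
z' = -17

(-9.7794, -9.8673, -17)


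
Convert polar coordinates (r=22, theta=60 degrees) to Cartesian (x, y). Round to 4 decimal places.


x = 22 * cos(60) = 11
y = 22 * sin(60) = 19.0526

(11, 19.0526)


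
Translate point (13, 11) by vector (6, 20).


Translation: (x+dx, y+dy) = (13+6, 11+20) = (19, 31)

(19, 31)


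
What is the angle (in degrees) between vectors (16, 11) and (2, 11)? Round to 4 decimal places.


dot = 16*2 + 11*11 = 153
|u| = 19.4165, |v| = 11.1803
cos(angle) = 0.7048
angle = 45.1866 degrees

45.1866 degrees


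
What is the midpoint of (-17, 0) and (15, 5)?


Midpoint = ((-17+15)/2, (0+5)/2) = (-1, 2.5)

(-1, 2.5)


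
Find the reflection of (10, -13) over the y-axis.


Reflection across y-axis: (x, y) -> (-x, y)
(10, -13) -> (-10, -13)

(-10, -13)


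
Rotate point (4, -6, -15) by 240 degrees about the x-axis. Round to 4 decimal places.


x' = 4
y' = -6*cos(240) - -15*sin(240) = -9.9904
z' = -6*sin(240) + -15*cos(240) = 12.6962

(4, -9.9904, 12.6962)


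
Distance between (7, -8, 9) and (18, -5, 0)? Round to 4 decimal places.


d = sqrt((18-7)^2 + (-5--8)^2 + (0-9)^2) = 14.5258

14.5258


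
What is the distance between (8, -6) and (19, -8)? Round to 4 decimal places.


d = sqrt((19-8)^2 + (-8--6)^2) = 11.1803

11.1803


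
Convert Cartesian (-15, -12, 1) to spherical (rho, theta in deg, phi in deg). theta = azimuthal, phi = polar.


rho = sqrt((-15)^2 + (-12)^2 + 1^2) = 19.2354
theta = atan2(-12, -15) = 218.6598 deg
phi = acos(1/19.2354) = 87.02 deg

rho = 19.2354, theta = 218.6598 deg, phi = 87.02 deg


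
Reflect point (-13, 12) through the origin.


Reflection through origin: (x, y) -> (-x, -y)
(-13, 12) -> (13, -12)

(13, -12)


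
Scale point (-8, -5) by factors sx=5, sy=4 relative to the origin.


Scaling: (x*sx, y*sy) = (-8*5, -5*4) = (-40, -20)

(-40, -20)


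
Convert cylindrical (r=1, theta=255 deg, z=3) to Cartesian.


x = 1 * cos(255) = -0.2588
y = 1 * sin(255) = -0.9659
z = 3

(-0.2588, -0.9659, 3)


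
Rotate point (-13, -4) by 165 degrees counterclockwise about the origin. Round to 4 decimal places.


x' = -13*cos(165) - -4*sin(165) = 13.5923
y' = -13*sin(165) + -4*cos(165) = 0.4991

(13.5923, 0.4991)


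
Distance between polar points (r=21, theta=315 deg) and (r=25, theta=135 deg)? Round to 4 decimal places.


d = sqrt(r1^2 + r2^2 - 2*r1*r2*cos(t2-t1))
d = sqrt(21^2 + 25^2 - 2*21*25*cos(135-315)) = 46

46


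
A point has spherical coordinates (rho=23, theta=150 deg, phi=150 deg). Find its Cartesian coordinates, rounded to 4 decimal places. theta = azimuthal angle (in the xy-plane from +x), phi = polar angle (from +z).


x = 23 * sin(150) * cos(150) = -9.9593
y = 23 * sin(150) * sin(150) = 5.75
z = 23 * cos(150) = -19.9186

(-9.9593, 5.75, -19.9186)


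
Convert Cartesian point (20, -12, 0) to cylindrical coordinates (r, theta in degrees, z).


r = sqrt(20^2 + (-12)^2) = 23.3238
theta = atan2(-12, 20) = 329.0362 deg
z = 0

r = 23.3238, theta = 329.0362 deg, z = 0


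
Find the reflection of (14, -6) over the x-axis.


Reflection across x-axis: (x, y) -> (x, -y)
(14, -6) -> (14, 6)

(14, 6)


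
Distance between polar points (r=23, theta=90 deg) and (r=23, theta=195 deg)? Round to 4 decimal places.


d = sqrt(r1^2 + r2^2 - 2*r1*r2*cos(t2-t1))
d = sqrt(23^2 + 23^2 - 2*23*23*cos(195-90)) = 36.4943

36.4943


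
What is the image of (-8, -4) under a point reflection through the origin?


Reflection through origin: (x, y) -> (-x, -y)
(-8, -4) -> (8, 4)

(8, 4)


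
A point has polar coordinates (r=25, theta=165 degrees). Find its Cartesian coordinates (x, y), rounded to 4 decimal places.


x = 25 * cos(165) = -24.1481
y = 25 * sin(165) = 6.4705

(-24.1481, 6.4705)


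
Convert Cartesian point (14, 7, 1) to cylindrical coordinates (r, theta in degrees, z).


r = sqrt(14^2 + 7^2) = 15.6525
theta = atan2(7, 14) = 26.5651 deg
z = 1

r = 15.6525, theta = 26.5651 deg, z = 1


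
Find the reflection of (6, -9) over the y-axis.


Reflection across y-axis: (x, y) -> (-x, y)
(6, -9) -> (-6, -9)

(-6, -9)


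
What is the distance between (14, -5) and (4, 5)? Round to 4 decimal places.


d = sqrt((4-14)^2 + (5--5)^2) = 14.1421

14.1421


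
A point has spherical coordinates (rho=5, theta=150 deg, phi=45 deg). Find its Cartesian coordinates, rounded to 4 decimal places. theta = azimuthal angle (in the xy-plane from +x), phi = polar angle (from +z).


x = 5 * sin(45) * cos(150) = -3.0619
y = 5 * sin(45) * sin(150) = 1.7678
z = 5 * cos(45) = 3.5355

(-3.0619, 1.7678, 3.5355)


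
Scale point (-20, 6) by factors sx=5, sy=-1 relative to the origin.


Scaling: (x*sx, y*sy) = (-20*5, 6*-1) = (-100, -6)

(-100, -6)


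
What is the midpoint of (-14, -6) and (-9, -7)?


Midpoint = ((-14+-9)/2, (-6+-7)/2) = (-11.5, -6.5)

(-11.5, -6.5)


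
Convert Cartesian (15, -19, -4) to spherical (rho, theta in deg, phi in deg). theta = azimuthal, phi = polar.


rho = sqrt(15^2 + (-19)^2 + (-4)^2) = 24.5357
theta = atan2(-19, 15) = 308.2902 deg
phi = acos(-4/24.5357) = 99.3827 deg

rho = 24.5357, theta = 308.2902 deg, phi = 99.3827 deg


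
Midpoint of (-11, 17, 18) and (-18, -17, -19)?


Midpoint = ((-11+-18)/2, (17+-17)/2, (18+-19)/2) = (-14.5, 0, -0.5)

(-14.5, 0, -0.5)


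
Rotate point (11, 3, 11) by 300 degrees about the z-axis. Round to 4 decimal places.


x' = 11*cos(300) - 3*sin(300) = 8.0981
y' = 11*sin(300) + 3*cos(300) = -8.0263
z' = 11

(8.0981, -8.0263, 11)


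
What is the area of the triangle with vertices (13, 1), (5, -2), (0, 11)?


Area = |x1(y2-y3) + x2(y3-y1) + x3(y1-y2)| / 2
= |13*(-2-11) + 5*(11-1) + 0*(1--2)| / 2
= 59.5

59.5


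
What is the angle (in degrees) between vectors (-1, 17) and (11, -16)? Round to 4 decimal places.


dot = -1*11 + 17*-16 = -283
|u| = 17.0294, |v| = 19.4165
cos(angle) = -0.8559
angle = 148.8579 degrees

148.8579 degrees


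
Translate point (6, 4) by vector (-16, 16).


Translation: (x+dx, y+dy) = (6+-16, 4+16) = (-10, 20)

(-10, 20)


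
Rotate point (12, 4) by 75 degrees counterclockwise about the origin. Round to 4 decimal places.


x' = 12*cos(75) - 4*sin(75) = -0.7579
y' = 12*sin(75) + 4*cos(75) = 12.6264

(-0.7579, 12.6264)


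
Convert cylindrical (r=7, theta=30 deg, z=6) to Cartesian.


x = 7 * cos(30) = 6.0622
y = 7 * sin(30) = 3.5
z = 6

(6.0622, 3.5, 6)


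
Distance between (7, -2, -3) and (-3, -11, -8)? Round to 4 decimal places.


d = sqrt((-3-7)^2 + (-11--2)^2 + (-8--3)^2) = 14.3527

14.3527


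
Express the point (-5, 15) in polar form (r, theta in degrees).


r = sqrt((-5)^2 + 15^2) = 15.8114
theta = atan2(15, -5) = 108.4349 degrees

r = 15.8114, theta = 108.4349 degrees


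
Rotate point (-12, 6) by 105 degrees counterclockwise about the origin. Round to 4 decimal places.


x' = -12*cos(105) - 6*sin(105) = -2.6897
y' = -12*sin(105) + 6*cos(105) = -13.144

(-2.6897, -13.144)


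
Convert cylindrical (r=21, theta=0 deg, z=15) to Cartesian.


x = 21 * cos(0) = 21
y = 21 * sin(0) = 0
z = 15

(21, 0, 15)


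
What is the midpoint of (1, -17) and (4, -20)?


Midpoint = ((1+4)/2, (-17+-20)/2) = (2.5, -18.5)

(2.5, -18.5)


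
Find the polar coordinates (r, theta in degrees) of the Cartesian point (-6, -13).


r = sqrt((-6)^2 + (-13)^2) = 14.3178
theta = atan2(-13, -6) = 245.2249 degrees

r = 14.3178, theta = 245.2249 degrees


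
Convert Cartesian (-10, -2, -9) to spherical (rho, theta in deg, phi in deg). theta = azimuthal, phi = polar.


rho = sqrt((-10)^2 + (-2)^2 + (-9)^2) = 13.6015
theta = atan2(-2, -10) = 191.3099 deg
phi = acos(-9/13.6015) = 131.4291 deg

rho = 13.6015, theta = 191.3099 deg, phi = 131.4291 deg


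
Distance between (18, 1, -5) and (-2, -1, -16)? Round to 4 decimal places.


d = sqrt((-2-18)^2 + (-1-1)^2 + (-16--5)^2) = 22.9129

22.9129


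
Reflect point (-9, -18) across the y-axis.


Reflection across y-axis: (x, y) -> (-x, y)
(-9, -18) -> (9, -18)

(9, -18)


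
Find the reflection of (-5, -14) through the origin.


Reflection through origin: (x, y) -> (-x, -y)
(-5, -14) -> (5, 14)

(5, 14)


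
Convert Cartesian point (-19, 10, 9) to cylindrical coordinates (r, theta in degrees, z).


r = sqrt((-19)^2 + 10^2) = 21.4709
theta = atan2(10, -19) = 152.2415 deg
z = 9

r = 21.4709, theta = 152.2415 deg, z = 9


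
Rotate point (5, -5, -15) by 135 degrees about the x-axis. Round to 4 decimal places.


x' = 5
y' = -5*cos(135) - -15*sin(135) = 14.1421
z' = -5*sin(135) + -15*cos(135) = 7.0711

(5, 14.1421, 7.0711)


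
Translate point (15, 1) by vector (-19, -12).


Translation: (x+dx, y+dy) = (15+-19, 1+-12) = (-4, -11)

(-4, -11)


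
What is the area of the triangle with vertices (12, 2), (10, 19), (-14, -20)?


Area = |x1(y2-y3) + x2(y3-y1) + x3(y1-y2)| / 2
= |12*(19--20) + 10*(-20-2) + -14*(2-19)| / 2
= 243

243


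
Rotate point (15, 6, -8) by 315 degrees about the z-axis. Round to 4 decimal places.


x' = 15*cos(315) - 6*sin(315) = 14.8492
y' = 15*sin(315) + 6*cos(315) = -6.364
z' = -8

(14.8492, -6.364, -8)


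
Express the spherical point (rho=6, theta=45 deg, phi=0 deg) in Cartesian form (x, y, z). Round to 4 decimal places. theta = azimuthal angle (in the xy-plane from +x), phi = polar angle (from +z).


x = 6 * sin(0) * cos(45) = 0
y = 6 * sin(0) * sin(45) = 0
z = 6 * cos(0) = 6

(0, 0, 6)


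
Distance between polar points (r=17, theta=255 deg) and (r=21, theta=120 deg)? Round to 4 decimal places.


d = sqrt(r1^2 + r2^2 - 2*r1*r2*cos(t2-t1))
d = sqrt(17^2 + 21^2 - 2*17*21*cos(120-255)) = 35.1408

35.1408


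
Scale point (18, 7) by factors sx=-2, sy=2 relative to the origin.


Scaling: (x*sx, y*sy) = (18*-2, 7*2) = (-36, 14)

(-36, 14)


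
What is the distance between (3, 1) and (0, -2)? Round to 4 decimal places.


d = sqrt((0-3)^2 + (-2-1)^2) = 4.2426

4.2426


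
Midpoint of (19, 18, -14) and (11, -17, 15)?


Midpoint = ((19+11)/2, (18+-17)/2, (-14+15)/2) = (15, 0.5, 0.5)

(15, 0.5, 0.5)


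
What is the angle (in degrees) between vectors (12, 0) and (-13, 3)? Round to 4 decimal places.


dot = 12*-13 + 0*3 = -156
|u| = 12, |v| = 13.3417
cos(angle) = -0.9744
angle = 167.0054 degrees

167.0054 degrees


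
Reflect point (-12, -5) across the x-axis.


Reflection across x-axis: (x, y) -> (x, -y)
(-12, -5) -> (-12, 5)

(-12, 5)


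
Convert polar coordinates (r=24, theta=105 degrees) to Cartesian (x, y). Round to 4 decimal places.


x = 24 * cos(105) = -6.2117
y = 24 * sin(105) = 23.1822

(-6.2117, 23.1822)


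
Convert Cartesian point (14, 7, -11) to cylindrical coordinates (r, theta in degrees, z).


r = sqrt(14^2 + 7^2) = 15.6525
theta = atan2(7, 14) = 26.5651 deg
z = -11

r = 15.6525, theta = 26.5651 deg, z = -11


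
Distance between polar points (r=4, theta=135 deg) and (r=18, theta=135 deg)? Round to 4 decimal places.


d = sqrt(r1^2 + r2^2 - 2*r1*r2*cos(t2-t1))
d = sqrt(4^2 + 18^2 - 2*4*18*cos(135-135)) = 14

14


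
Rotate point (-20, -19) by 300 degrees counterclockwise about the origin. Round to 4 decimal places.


x' = -20*cos(300) - -19*sin(300) = -26.4545
y' = -20*sin(300) + -19*cos(300) = 7.8205

(-26.4545, 7.8205)


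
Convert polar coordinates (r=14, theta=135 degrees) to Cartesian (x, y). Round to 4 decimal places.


x = 14 * cos(135) = -9.8995
y = 14 * sin(135) = 9.8995

(-9.8995, 9.8995)


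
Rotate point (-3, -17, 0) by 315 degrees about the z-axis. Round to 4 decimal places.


x' = -3*cos(315) - -17*sin(315) = -14.1421
y' = -3*sin(315) + -17*cos(315) = -9.8995
z' = 0

(-14.1421, -9.8995, 0)


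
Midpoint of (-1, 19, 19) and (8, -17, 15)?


Midpoint = ((-1+8)/2, (19+-17)/2, (19+15)/2) = (3.5, 1, 17)

(3.5, 1, 17)


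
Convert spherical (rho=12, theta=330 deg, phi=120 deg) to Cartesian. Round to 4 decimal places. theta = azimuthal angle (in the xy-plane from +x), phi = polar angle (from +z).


x = 12 * sin(120) * cos(330) = 9
y = 12 * sin(120) * sin(330) = -5.1962
z = 12 * cos(120) = -6

(9, -5.1962, -6)


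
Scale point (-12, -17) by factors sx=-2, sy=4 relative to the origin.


Scaling: (x*sx, y*sy) = (-12*-2, -17*4) = (24, -68)

(24, -68)


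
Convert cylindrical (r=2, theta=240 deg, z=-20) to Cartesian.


x = 2 * cos(240) = -1
y = 2 * sin(240) = -1.7321
z = -20

(-1, -1.7321, -20)


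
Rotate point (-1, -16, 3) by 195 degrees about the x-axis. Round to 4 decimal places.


x' = -1
y' = -16*cos(195) - 3*sin(195) = 16.2313
z' = -16*sin(195) + 3*cos(195) = 1.2433

(-1, 16.2313, 1.2433)


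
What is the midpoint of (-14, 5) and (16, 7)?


Midpoint = ((-14+16)/2, (5+7)/2) = (1, 6)

(1, 6)


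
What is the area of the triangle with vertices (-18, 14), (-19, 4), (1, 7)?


Area = |x1(y2-y3) + x2(y3-y1) + x3(y1-y2)| / 2
= |-18*(4-7) + -19*(7-14) + 1*(14-4)| / 2
= 98.5

98.5


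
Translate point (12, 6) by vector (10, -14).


Translation: (x+dx, y+dy) = (12+10, 6+-14) = (22, -8)

(22, -8)


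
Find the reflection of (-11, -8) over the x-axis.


Reflection across x-axis: (x, y) -> (x, -y)
(-11, -8) -> (-11, 8)

(-11, 8)


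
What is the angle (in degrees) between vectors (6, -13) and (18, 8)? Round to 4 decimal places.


dot = 6*18 + -13*8 = 4
|u| = 14.3178, |v| = 19.6977
cos(angle) = 0.0142
angle = 89.1873 degrees

89.1873 degrees


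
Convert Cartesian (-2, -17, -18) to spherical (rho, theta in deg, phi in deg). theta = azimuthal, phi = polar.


rho = sqrt((-2)^2 + (-17)^2 + (-18)^2) = 24.8395
theta = atan2(-17, -2) = 263.2902 deg
phi = acos(-18/24.8395) = 136.44 deg

rho = 24.8395, theta = 263.2902 deg, phi = 136.44 deg


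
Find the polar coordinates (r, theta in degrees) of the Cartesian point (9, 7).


r = sqrt(9^2 + 7^2) = 11.4018
theta = atan2(7, 9) = 37.875 degrees

r = 11.4018, theta = 37.875 degrees


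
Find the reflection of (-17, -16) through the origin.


Reflection through origin: (x, y) -> (-x, -y)
(-17, -16) -> (17, 16)

(17, 16)


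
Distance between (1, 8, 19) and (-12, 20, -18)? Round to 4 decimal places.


d = sqrt((-12-1)^2 + (20-8)^2 + (-18-19)^2) = 41.0122

41.0122


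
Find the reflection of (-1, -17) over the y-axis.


Reflection across y-axis: (x, y) -> (-x, y)
(-1, -17) -> (1, -17)

(1, -17)


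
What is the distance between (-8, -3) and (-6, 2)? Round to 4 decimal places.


d = sqrt((-6--8)^2 + (2--3)^2) = 5.3852

5.3852


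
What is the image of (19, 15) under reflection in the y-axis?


Reflection across y-axis: (x, y) -> (-x, y)
(19, 15) -> (-19, 15)

(-19, 15)


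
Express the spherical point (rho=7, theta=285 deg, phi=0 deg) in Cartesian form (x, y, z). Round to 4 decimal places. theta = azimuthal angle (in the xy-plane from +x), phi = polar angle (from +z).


x = 7 * sin(0) * cos(285) = 0
y = 7 * sin(0) * sin(285) = 0
z = 7 * cos(0) = 7

(0, 0, 7)


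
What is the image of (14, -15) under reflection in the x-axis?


Reflection across x-axis: (x, y) -> (x, -y)
(14, -15) -> (14, 15)

(14, 15)


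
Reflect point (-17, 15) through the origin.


Reflection through origin: (x, y) -> (-x, -y)
(-17, 15) -> (17, -15)

(17, -15)


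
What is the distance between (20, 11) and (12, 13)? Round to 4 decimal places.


d = sqrt((12-20)^2 + (13-11)^2) = 8.2462

8.2462


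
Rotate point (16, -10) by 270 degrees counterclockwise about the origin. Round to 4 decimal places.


x' = 16*cos(270) - -10*sin(270) = -10
y' = 16*sin(270) + -10*cos(270) = -16

(-10, -16)


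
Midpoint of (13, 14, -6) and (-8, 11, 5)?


Midpoint = ((13+-8)/2, (14+11)/2, (-6+5)/2) = (2.5, 12.5, -0.5)

(2.5, 12.5, -0.5)


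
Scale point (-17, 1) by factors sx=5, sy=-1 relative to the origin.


Scaling: (x*sx, y*sy) = (-17*5, 1*-1) = (-85, -1)

(-85, -1)


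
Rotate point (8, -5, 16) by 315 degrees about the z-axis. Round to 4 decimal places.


x' = 8*cos(315) - -5*sin(315) = 2.1213
y' = 8*sin(315) + -5*cos(315) = -9.1924
z' = 16

(2.1213, -9.1924, 16)


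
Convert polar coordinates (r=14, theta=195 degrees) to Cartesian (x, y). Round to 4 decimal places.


x = 14 * cos(195) = -13.523
y = 14 * sin(195) = -3.6235

(-13.523, -3.6235)


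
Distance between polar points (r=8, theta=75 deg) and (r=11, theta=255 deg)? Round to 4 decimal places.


d = sqrt(r1^2 + r2^2 - 2*r1*r2*cos(t2-t1))
d = sqrt(8^2 + 11^2 - 2*8*11*cos(255-75)) = 19

19


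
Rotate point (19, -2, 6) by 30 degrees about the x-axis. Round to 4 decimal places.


x' = 19
y' = -2*cos(30) - 6*sin(30) = -4.7321
z' = -2*sin(30) + 6*cos(30) = 4.1962

(19, -4.7321, 4.1962)


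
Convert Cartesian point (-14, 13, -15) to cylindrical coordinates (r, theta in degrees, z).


r = sqrt((-14)^2 + 13^2) = 19.105
theta = atan2(13, -14) = 137.1211 deg
z = -15

r = 19.105, theta = 137.1211 deg, z = -15


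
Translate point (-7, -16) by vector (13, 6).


Translation: (x+dx, y+dy) = (-7+13, -16+6) = (6, -10)

(6, -10)


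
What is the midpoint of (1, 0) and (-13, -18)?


Midpoint = ((1+-13)/2, (0+-18)/2) = (-6, -9)

(-6, -9)


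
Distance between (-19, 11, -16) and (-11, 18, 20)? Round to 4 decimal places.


d = sqrt((-11--19)^2 + (18-11)^2 + (20--16)^2) = 37.5366

37.5366


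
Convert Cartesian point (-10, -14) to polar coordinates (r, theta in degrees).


r = sqrt((-10)^2 + (-14)^2) = 17.2047
theta = atan2(-14, -10) = 234.4623 degrees

r = 17.2047, theta = 234.4623 degrees


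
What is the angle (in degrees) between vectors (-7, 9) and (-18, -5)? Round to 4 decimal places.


dot = -7*-18 + 9*-5 = 81
|u| = 11.4018, |v| = 18.6815
cos(angle) = 0.3803
angle = 67.6491 degrees

67.6491 degrees


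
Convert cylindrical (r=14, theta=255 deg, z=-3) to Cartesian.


x = 14 * cos(255) = -3.6235
y = 14 * sin(255) = -13.523
z = -3

(-3.6235, -13.523, -3)


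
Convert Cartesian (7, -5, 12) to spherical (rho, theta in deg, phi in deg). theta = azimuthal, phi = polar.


rho = sqrt(7^2 + (-5)^2 + 12^2) = 14.7648
theta = atan2(-5, 7) = 324.4623 deg
phi = acos(12/14.7648) = 35.6352 deg

rho = 14.7648, theta = 324.4623 deg, phi = 35.6352 deg


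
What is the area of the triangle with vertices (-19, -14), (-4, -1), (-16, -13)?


Area = |x1(y2-y3) + x2(y3-y1) + x3(y1-y2)| / 2
= |-19*(-1--13) + -4*(-13--14) + -16*(-14--1)| / 2
= 12

12


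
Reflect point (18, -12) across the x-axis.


Reflection across x-axis: (x, y) -> (x, -y)
(18, -12) -> (18, 12)

(18, 12)


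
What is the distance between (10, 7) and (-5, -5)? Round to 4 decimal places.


d = sqrt((-5-10)^2 + (-5-7)^2) = 19.2094

19.2094


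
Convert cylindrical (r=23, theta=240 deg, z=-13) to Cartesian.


x = 23 * cos(240) = -11.5
y = 23 * sin(240) = -19.9186
z = -13

(-11.5, -19.9186, -13)


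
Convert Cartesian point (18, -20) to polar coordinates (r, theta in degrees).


r = sqrt(18^2 + (-20)^2) = 26.9072
theta = atan2(-20, 18) = 311.9872 degrees

r = 26.9072, theta = 311.9872 degrees


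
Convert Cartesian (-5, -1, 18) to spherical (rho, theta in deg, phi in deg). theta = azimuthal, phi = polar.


rho = sqrt((-5)^2 + (-1)^2 + 18^2) = 18.7083
theta = atan2(-1, -5) = 191.3099 deg
phi = acos(18/18.7083) = 15.8163 deg

rho = 18.7083, theta = 191.3099 deg, phi = 15.8163 deg


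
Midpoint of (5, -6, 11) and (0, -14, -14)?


Midpoint = ((5+0)/2, (-6+-14)/2, (11+-14)/2) = (2.5, -10, -1.5)

(2.5, -10, -1.5)


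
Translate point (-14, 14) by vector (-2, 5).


Translation: (x+dx, y+dy) = (-14+-2, 14+5) = (-16, 19)

(-16, 19)


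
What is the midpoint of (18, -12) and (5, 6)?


Midpoint = ((18+5)/2, (-12+6)/2) = (11.5, -3)

(11.5, -3)


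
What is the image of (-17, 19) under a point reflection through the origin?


Reflection through origin: (x, y) -> (-x, -y)
(-17, 19) -> (17, -19)

(17, -19)


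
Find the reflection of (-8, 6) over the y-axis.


Reflection across y-axis: (x, y) -> (-x, y)
(-8, 6) -> (8, 6)

(8, 6)


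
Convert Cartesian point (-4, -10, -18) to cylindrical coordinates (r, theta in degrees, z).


r = sqrt((-4)^2 + (-10)^2) = 10.7703
theta = atan2(-10, -4) = 248.1986 deg
z = -18

r = 10.7703, theta = 248.1986 deg, z = -18


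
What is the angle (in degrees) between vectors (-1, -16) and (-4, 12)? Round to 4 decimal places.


dot = -1*-4 + -16*12 = -188
|u| = 16.0312, |v| = 12.6491
cos(angle) = -0.9271
angle = 157.9887 degrees

157.9887 degrees


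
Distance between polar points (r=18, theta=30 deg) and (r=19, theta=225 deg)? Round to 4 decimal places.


d = sqrt(r1^2 + r2^2 - 2*r1*r2*cos(t2-t1))
d = sqrt(18^2 + 19^2 - 2*18*19*cos(225-30)) = 36.6837

36.6837


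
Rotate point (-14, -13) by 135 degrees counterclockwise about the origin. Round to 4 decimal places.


x' = -14*cos(135) - -13*sin(135) = 19.0919
y' = -14*sin(135) + -13*cos(135) = -0.7071

(19.0919, -0.7071)


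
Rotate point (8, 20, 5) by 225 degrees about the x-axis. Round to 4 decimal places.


x' = 8
y' = 20*cos(225) - 5*sin(225) = -10.6066
z' = 20*sin(225) + 5*cos(225) = -17.6777

(8, -10.6066, -17.6777)


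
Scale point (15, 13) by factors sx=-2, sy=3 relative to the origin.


Scaling: (x*sx, y*sy) = (15*-2, 13*3) = (-30, 39)

(-30, 39)


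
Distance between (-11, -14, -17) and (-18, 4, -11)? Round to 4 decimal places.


d = sqrt((-18--11)^2 + (4--14)^2 + (-11--17)^2) = 20.2237

20.2237


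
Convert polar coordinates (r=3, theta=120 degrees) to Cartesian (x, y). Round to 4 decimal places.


x = 3 * cos(120) = -1.5
y = 3 * sin(120) = 2.5981

(-1.5, 2.5981)


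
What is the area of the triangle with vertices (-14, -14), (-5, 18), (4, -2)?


Area = |x1(y2-y3) + x2(y3-y1) + x3(y1-y2)| / 2
= |-14*(18--2) + -5*(-2--14) + 4*(-14-18)| / 2
= 234

234


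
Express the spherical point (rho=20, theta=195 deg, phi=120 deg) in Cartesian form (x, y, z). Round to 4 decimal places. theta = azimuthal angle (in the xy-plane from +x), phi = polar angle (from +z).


x = 20 * sin(120) * cos(195) = -16.7303
y = 20 * sin(120) * sin(195) = -4.4829
z = 20 * cos(120) = -10

(-16.7303, -4.4829, -10)


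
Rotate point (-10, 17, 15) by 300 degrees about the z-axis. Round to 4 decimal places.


x' = -10*cos(300) - 17*sin(300) = 9.7224
y' = -10*sin(300) + 17*cos(300) = 17.1603
z' = 15

(9.7224, 17.1603, 15)


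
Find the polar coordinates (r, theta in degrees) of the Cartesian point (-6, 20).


r = sqrt((-6)^2 + 20^2) = 20.8806
theta = atan2(20, -6) = 106.6992 degrees

r = 20.8806, theta = 106.6992 degrees


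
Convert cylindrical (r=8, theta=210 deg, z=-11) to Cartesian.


x = 8 * cos(210) = -6.9282
y = 8 * sin(210) = -4
z = -11

(-6.9282, -4, -11)


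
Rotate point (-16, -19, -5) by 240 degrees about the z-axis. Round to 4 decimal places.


x' = -16*cos(240) - -19*sin(240) = -8.4545
y' = -16*sin(240) + -19*cos(240) = 23.3564
z' = -5

(-8.4545, 23.3564, -5)


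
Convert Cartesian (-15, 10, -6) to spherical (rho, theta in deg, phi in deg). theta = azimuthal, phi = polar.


rho = sqrt((-15)^2 + 10^2 + (-6)^2) = 19
theta = atan2(10, -15) = 146.3099 deg
phi = acos(-6/19) = 108.4085 deg

rho = 19, theta = 146.3099 deg, phi = 108.4085 deg


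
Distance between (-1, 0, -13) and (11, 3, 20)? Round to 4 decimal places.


d = sqrt((11--1)^2 + (3-0)^2 + (20--13)^2) = 35.242

35.242


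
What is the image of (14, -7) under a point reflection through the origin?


Reflection through origin: (x, y) -> (-x, -y)
(14, -7) -> (-14, 7)

(-14, 7)


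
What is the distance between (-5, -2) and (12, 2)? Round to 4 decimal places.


d = sqrt((12--5)^2 + (2--2)^2) = 17.4642

17.4642


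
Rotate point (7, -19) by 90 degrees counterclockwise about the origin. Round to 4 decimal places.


x' = 7*cos(90) - -19*sin(90) = 19
y' = 7*sin(90) + -19*cos(90) = 7

(19, 7)


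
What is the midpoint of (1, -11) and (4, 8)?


Midpoint = ((1+4)/2, (-11+8)/2) = (2.5, -1.5)

(2.5, -1.5)


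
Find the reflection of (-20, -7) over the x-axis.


Reflection across x-axis: (x, y) -> (x, -y)
(-20, -7) -> (-20, 7)

(-20, 7)


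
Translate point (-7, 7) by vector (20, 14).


Translation: (x+dx, y+dy) = (-7+20, 7+14) = (13, 21)

(13, 21)


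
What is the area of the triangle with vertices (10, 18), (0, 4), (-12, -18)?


Area = |x1(y2-y3) + x2(y3-y1) + x3(y1-y2)| / 2
= |10*(4--18) + 0*(-18-18) + -12*(18-4)| / 2
= 26

26


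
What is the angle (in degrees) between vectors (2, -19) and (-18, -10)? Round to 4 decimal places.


dot = 2*-18 + -19*-10 = 154
|u| = 19.105, |v| = 20.5913
cos(angle) = 0.3915
angle = 66.9544 degrees

66.9544 degrees


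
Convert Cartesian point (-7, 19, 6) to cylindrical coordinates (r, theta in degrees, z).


r = sqrt((-7)^2 + 19^2) = 20.2485
theta = atan2(19, -7) = 110.2249 deg
z = 6

r = 20.2485, theta = 110.2249 deg, z = 6


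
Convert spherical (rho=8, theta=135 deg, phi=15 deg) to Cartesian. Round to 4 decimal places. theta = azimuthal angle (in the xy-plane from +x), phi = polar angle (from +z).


x = 8 * sin(15) * cos(135) = -1.4641
y = 8 * sin(15) * sin(135) = 1.4641
z = 8 * cos(15) = 7.7274

(-1.4641, 1.4641, 7.7274)


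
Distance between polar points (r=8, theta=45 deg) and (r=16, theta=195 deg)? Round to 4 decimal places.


d = sqrt(r1^2 + r2^2 - 2*r1*r2*cos(t2-t1))
d = sqrt(8^2 + 16^2 - 2*8*16*cos(195-45)) = 23.2745

23.2745


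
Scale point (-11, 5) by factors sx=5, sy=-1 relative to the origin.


Scaling: (x*sx, y*sy) = (-11*5, 5*-1) = (-55, -5)

(-55, -5)


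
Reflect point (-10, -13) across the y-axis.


Reflection across y-axis: (x, y) -> (-x, y)
(-10, -13) -> (10, -13)

(10, -13)


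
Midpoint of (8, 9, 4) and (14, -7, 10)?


Midpoint = ((8+14)/2, (9+-7)/2, (4+10)/2) = (11, 1, 7)

(11, 1, 7)
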